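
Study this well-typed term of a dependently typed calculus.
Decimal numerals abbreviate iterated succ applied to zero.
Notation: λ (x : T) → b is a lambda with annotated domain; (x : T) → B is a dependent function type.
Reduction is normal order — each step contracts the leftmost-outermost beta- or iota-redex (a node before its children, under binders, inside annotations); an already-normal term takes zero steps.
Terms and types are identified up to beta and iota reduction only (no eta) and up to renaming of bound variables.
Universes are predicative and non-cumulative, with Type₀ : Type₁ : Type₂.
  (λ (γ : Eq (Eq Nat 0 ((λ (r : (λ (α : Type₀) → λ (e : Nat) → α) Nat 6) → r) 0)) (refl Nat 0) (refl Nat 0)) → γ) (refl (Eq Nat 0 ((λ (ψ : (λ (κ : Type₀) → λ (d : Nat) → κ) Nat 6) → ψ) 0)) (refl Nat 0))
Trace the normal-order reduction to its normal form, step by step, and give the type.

reduction (normal order):
  (λ (γ : Eq (Eq Nat 0 ((λ (r : (λ (α : Type₀) → λ (e : Nat) → α) Nat 6) → r) 0)) (refl Nat 0) (refl Nat 0)) → γ) (refl (Eq Nat 0 ((λ (ψ : (λ (κ : Type₀) → λ (d : Nat) → κ) Nat 6) → ψ) 0)) (refl Nat 0))
  ~> refl (Eq Nat 0 ((λ (γ : (λ (r : Type₀) → λ (α : Nat) → r) Nat 6) → γ) 0)) (refl Nat 0)
  ~> refl (Eq Nat 0 0) (refl Nat 0)
type:
  Eq (Eq Nat 0 0) (refl Nat 0) (refl Nat 0)


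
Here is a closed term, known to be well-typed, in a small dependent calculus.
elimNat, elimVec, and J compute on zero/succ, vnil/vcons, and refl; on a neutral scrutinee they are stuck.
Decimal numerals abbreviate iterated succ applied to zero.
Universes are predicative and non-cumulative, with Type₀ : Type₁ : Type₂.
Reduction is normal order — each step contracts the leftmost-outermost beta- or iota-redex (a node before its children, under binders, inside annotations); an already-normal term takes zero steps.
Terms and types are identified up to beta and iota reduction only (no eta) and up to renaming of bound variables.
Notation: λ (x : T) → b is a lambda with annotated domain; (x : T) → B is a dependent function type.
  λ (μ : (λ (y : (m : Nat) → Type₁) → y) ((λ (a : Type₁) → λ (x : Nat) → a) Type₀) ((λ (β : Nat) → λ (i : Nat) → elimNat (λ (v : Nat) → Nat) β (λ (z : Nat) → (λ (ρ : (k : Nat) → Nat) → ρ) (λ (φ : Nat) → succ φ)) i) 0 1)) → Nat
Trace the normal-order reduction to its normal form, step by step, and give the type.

normal-order reduction sequence:
  λ (μ : (λ (y : (m : Nat) → Type₁) → y) ((λ (a : Type₁) → λ (x : Nat) → a) Type₀) ((λ (β : Nat) → λ (i : Nat) → elimNat (λ (v : Nat) → Nat) β (λ (z : Nat) → (λ (ρ : (k : Nat) → Nat) → ρ) (λ (φ : Nat) → succ φ)) i) 0 1)) → Nat
  ~> λ (μ : (λ (y : Type₁) → λ (m : Nat) → y) Type₀ ((λ (a : Nat) → λ (x : Nat) → elimNat (λ (β : Nat) → Nat) a (λ (i : Nat) → (λ (v : (z : Nat) → Nat) → v) (λ (ρ : Nat) → succ ρ)) x) 0 1)) → Nat
  ~> λ (μ : (λ (y : Nat) → Type₀) ((λ (m : Nat) → λ (a : Nat) → elimNat (λ (x : Nat) → Nat) m (λ (β : Nat) → (λ (i : (v : Nat) → Nat) → i) (λ (z : Nat) → succ z)) a) 0 1)) → Nat
  ~> λ (μ : Type₀) → Nat
type:
  (μ : Type₀) → Type₀


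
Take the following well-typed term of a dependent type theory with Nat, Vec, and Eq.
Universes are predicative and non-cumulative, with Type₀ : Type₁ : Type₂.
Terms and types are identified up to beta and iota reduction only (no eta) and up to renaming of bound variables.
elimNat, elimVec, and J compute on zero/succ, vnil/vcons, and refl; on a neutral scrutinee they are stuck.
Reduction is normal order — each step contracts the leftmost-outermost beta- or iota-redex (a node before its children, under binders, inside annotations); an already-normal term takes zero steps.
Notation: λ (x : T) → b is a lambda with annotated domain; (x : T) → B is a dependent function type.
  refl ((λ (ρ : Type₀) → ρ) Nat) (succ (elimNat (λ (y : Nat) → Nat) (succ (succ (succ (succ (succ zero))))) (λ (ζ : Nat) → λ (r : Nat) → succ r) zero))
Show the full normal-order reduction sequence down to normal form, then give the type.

reduction (normal order):
  refl ((λ (ρ : Type₀) → ρ) Nat) (succ (elimNat (λ (y : Nat) → Nat) (succ (succ (succ (succ (succ zero))))) (λ (ζ : Nat) → λ (r : Nat) → succ r) zero))
  ~> refl Nat (succ (elimNat (λ (ρ : Nat) → Nat) (succ (succ (succ (succ (succ zero))))) (λ (y : Nat) → λ (ζ : Nat) → succ ζ) zero))
  ~> refl Nat (succ (succ (succ (succ (succ (succ zero))))))
type:
  Eq Nat (succ (succ (succ (succ (succ (succ zero)))))) (succ (succ (succ (succ (succ (succ zero))))))


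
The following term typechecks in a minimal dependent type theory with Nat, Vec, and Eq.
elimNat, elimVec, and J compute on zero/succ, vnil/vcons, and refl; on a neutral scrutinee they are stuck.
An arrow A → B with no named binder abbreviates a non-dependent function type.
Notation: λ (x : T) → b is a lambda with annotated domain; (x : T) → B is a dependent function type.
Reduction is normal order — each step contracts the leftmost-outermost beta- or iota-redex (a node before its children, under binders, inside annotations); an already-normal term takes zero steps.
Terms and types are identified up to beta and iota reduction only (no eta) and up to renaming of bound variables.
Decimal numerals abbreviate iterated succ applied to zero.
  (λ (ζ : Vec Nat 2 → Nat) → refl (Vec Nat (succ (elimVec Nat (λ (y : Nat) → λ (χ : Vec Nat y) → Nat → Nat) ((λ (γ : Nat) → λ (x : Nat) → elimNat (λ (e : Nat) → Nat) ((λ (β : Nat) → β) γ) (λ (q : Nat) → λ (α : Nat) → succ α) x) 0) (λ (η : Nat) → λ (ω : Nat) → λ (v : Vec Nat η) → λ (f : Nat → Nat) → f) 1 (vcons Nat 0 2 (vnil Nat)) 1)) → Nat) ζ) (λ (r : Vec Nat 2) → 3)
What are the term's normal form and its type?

normal form:
  refl (Vec Nat 2 → Nat) (λ (ζ : Vec Nat 2) → 3)
type:
  Eq (Vec Nat 2 → Nat) (λ (ζ : Vec Nat 2) → 3) (λ (y : Vec Nat 2) → 3)
observation: the first redex contracted is a beta-redex; the normal form is reached in 14 normal-order steps.


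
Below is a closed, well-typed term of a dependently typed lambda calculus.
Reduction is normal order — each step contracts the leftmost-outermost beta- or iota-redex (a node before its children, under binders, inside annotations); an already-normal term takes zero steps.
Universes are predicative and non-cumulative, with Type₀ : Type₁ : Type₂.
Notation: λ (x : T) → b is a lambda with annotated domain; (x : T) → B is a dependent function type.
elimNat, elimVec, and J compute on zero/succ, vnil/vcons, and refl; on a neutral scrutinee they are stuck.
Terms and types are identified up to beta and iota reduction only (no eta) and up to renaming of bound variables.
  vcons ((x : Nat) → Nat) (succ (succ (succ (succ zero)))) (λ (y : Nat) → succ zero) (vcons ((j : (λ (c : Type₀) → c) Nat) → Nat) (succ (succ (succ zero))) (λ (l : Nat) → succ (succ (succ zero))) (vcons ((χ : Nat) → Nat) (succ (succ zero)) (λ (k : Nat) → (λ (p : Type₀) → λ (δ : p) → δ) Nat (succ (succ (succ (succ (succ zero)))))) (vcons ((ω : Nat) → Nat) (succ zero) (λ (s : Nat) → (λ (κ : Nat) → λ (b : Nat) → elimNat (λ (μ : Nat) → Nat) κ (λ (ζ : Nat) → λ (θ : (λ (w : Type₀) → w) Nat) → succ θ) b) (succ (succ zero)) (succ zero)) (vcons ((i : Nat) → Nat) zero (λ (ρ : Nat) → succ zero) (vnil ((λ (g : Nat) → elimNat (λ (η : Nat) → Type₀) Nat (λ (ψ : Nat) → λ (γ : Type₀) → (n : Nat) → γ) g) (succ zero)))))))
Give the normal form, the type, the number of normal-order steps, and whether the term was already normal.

normal form:
  vcons ((x : Nat) → Nat) (succ (succ (succ (succ zero)))) (λ (y : Nat) → succ zero) (vcons ((j : Nat) → Nat) (succ (succ (succ zero))) (λ (c : Nat) → succ (succ (succ zero))) (vcons ((l : Nat) → Nat) (succ (succ zero)) (λ (χ : Nat) → succ (succ (succ (succ (succ zero))))) (vcons ((k : Nat) → Nat) (succ zero) (λ (p : Nat) → succ (succ (succ zero))) (vcons ((δ : Nat) → Nat) zero (λ (ω : Nat) → succ zero) (vnil ((s : Nat) → Nat))))))
inferred type:
  Vec ((x : Nat) → Nat) (succ (succ (succ (succ (succ zero)))))
steps to reach normal form (normal order): 14
started in normal form: no
first contracted redex: a beta-redex


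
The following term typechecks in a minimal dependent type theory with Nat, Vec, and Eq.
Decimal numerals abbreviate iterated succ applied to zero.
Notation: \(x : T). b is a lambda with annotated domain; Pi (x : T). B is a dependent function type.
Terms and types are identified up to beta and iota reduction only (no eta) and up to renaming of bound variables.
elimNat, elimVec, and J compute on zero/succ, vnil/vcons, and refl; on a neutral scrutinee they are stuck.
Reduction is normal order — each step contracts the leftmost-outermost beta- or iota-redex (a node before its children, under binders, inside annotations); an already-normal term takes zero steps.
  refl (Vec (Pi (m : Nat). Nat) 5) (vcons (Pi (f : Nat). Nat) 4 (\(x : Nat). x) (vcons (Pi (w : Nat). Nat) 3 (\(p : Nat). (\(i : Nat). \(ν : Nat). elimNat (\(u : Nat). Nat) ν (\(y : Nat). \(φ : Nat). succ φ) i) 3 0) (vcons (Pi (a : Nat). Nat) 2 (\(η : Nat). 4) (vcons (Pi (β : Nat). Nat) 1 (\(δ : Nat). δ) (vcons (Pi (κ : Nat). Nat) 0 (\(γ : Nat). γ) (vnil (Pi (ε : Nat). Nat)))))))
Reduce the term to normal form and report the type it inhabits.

reduced normal form:
  refl (Vec (Pi (m : Nat). Nat) 5) (vcons (Pi (f : Nat). Nat) 4 (\(x : Nat). x) (vcons (Pi (w : Nat). Nat) 3 (\(p : Nat). 3) (vcons (Pi (i : Nat). Nat) 2 (\(ν : Nat). 4) (vcons (Pi (u : Nat). Nat) 1 (\(y : Nat). y) (vcons (Pi (φ : Nat). Nat) 0 (\(a : Nat). a) (vnil (Pi (η : Nat). Nat)))))))
the term's type:
  Eq (Vec (Pi (m : Nat). Nat) 5) (vcons (Pi (f : Nat). Nat) 4 (\(x : Nat). x) (vcons (Pi (w : Nat). Nat) 3 (\(p : Nat). 3) (vcons (Pi (i : Nat). Nat) 2 (\(ν : Nat). 4) (vcons (Pi (u : Nat). Nat) 1 (\(y : Nat). y) (vcons (Pi (φ : Nat). Nat) 0 (\(a : Nat). a) (vnil (Pi (η : Nat). Nat))))))) (vcons (Pi (β : Nat). Nat) 4 (\(δ : Nat). δ) (vcons (Pi (κ : Nat). Nat) 3 (\(γ : Nat). 3) (vcons (Pi (ε : Nat). Nat) 2 (\(b : Nat). 4) (vcons (Pi (o : Nat). Nat) 1 (\(t : Nat). t) (vcons (Pi (ρ : Nat). Nat) 0 (\(μ : Nat). μ) (vnil (Pi (e : Nat). Nat)))))))


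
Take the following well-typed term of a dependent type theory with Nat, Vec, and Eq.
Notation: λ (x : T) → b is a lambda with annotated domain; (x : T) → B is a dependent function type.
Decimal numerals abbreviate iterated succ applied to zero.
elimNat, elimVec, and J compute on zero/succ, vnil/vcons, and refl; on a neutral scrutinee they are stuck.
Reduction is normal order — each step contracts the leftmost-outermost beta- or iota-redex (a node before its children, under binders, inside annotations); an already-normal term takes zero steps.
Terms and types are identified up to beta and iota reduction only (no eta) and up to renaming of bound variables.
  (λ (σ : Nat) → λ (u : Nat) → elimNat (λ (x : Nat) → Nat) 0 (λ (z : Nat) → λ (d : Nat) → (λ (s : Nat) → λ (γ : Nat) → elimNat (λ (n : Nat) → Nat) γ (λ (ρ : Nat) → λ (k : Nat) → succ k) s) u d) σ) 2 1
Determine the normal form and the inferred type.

reduced normal form:
  2
type:
  Nat


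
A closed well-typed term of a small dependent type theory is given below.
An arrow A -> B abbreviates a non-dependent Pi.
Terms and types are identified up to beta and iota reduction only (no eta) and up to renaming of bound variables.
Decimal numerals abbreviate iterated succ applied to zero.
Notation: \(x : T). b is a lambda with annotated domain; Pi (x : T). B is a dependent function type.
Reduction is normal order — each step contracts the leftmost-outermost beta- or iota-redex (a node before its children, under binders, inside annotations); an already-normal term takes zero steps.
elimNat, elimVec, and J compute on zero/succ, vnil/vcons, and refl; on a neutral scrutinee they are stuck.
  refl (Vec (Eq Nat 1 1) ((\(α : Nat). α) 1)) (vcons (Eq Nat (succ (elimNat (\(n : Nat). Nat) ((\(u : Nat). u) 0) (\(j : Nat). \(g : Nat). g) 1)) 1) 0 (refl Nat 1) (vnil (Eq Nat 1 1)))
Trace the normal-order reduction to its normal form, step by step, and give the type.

normal-order reduction sequence:
  refl (Vec (Eq Nat 1 1) ((\(α : Nat). α) 1)) (vcons (Eq Nat (succ (elimNat (\(n : Nat). Nat) ((\(u : Nat). u) 0) (\(j : Nat). \(g : Nat). g) 1)) 1) 0 (refl Nat 1) (vnil (Eq Nat 1 1)))
  ~> refl (Vec (Eq Nat 1 1) 1) (vcons (Eq Nat (succ (elimNat (\(α : Nat). Nat) ((\(n : Nat). n) 0) (\(u : Nat). \(j : Nat). j) 1)) 1) 0 (refl Nat 1) (vnil (Eq Nat 1 1)))
  ~> refl (Vec (Eq Nat 1 1) 1) (vcons (Eq Nat (succ ((\(α : Nat). \(n : Nat). n) 0 (elimNat (\(u : Nat). Nat) ((\(j : Nat). j) 0) (\(g : Nat). \(γ : Nat). γ) 0))) 1) 0 (refl Nat 1) (vnil (Eq Nat 1 1)))
  ~> refl (Vec (Eq Nat 1 1) 1) (vcons (Eq Nat (succ ((\(α : Nat). α) (elimNat (\(n : Nat). Nat) ((\(u : Nat). u) 0) (\(j : Nat). \(g : Nat). g) 0))) 1) 0 (refl Nat 1) (vnil (Eq Nat 1 1)))
  ~> refl (Vec (Eq Nat 1 1) 1) (vcons (Eq Nat (succ (elimNat (\(α : Nat). Nat) ((\(n : Nat). n) 0) (\(u : Nat). \(j : Nat). j) 0)) 1) 0 (refl Nat 1) (vnil (Eq Nat 1 1)))
  ~> refl (Vec (Eq Nat 1 1) 1) (vcons (Eq Nat (succ ((\(α : Nat). α) 0)) 1) 0 (refl Nat 1) (vnil (Eq Nat 1 1)))
  ~> refl (Vec (Eq Nat 1 1) 1) (vcons (Eq Nat 1 1) 0 (refl Nat 1) (vnil (Eq Nat 1 1)))
type:
  Eq (Vec (Eq Nat 1 1) 1) (vcons (Eq Nat 1 1) 0 (refl Nat 1) (vnil (Eq Nat 1 1))) (vcons (Eq Nat 1 1) 0 (refl Nat 1) (vnil (Eq Nat 1 1)))


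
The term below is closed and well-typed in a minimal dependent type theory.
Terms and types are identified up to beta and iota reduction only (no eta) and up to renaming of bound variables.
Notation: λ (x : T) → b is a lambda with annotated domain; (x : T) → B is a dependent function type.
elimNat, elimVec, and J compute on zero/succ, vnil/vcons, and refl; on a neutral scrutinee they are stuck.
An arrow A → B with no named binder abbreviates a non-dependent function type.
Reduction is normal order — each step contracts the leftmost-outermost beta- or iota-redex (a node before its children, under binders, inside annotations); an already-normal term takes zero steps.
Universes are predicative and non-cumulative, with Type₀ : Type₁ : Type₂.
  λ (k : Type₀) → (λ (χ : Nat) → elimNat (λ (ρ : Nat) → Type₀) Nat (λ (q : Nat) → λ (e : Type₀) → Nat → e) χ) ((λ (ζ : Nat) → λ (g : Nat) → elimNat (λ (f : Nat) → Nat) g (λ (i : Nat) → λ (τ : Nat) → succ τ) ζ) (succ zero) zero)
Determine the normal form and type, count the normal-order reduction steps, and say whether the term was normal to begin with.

reduced normal form:
  λ (k : Type₀) → Nat → Nat
type:
  Type₀ → Type₀
normal-order step count: 11
term was already normal: no
first contracted redex: a beta-redex


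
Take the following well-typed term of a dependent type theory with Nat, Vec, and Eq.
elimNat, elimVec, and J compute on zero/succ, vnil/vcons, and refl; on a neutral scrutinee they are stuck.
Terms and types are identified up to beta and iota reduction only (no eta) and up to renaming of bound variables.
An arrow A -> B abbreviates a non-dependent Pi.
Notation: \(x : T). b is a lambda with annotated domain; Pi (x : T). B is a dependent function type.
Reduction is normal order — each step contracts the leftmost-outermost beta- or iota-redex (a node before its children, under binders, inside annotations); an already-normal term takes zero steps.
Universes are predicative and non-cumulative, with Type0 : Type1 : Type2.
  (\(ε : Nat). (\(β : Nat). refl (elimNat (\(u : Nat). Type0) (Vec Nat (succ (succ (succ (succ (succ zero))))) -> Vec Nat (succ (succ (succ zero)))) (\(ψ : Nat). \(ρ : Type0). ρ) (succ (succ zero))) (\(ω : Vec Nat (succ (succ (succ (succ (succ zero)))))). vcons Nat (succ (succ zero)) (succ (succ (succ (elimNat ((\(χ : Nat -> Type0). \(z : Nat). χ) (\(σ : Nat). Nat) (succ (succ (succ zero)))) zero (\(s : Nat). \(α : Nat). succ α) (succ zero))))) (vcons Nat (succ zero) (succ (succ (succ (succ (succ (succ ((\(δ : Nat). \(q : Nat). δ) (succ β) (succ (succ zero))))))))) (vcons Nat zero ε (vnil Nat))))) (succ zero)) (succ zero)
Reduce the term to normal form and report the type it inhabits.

reduced normal form:
  refl (Vec Nat (succ (succ (succ (succ (succ zero))))) -> Vec Nat (succ (succ (succ zero)))) (\(ε : Vec Nat (succ (succ (succ (succ (succ zero)))))). vcons Nat (succ (succ zero)) (succ (succ (succ (succ zero)))) (vcons Nat (succ zero) (succ (succ (succ (succ (succ (succ (succ (succ zero)))))))) (vcons Nat zero (succ zero) (vnil Nat))))
inferred type:
  Eq (Vec Nat (succ (succ (succ (succ (succ zero))))) -> Vec Nat (succ (succ (succ zero)))) (\(ε : Vec Nat (succ (succ (succ (succ (succ zero)))))). vcons Nat (succ (succ zero)) (succ (succ (succ (succ zero)))) (vcons Nat (succ zero) (succ (succ (succ (succ (succ (succ (succ (succ zero)))))))) (vcons Nat zero (succ zero) (vnil Nat)))) (\(β : Vec Nat (succ (succ (succ (succ (succ zero)))))). vcons Nat (succ (succ zero)) (succ (succ (succ (succ zero)))) (vcons Nat (succ zero) (succ (succ (succ (succ (succ (succ (succ (succ zero)))))))) (vcons Nat zero (succ zero) (vnil Nat))))
observation: contracting a beta-redex first, the term normalizes in 15 steps.


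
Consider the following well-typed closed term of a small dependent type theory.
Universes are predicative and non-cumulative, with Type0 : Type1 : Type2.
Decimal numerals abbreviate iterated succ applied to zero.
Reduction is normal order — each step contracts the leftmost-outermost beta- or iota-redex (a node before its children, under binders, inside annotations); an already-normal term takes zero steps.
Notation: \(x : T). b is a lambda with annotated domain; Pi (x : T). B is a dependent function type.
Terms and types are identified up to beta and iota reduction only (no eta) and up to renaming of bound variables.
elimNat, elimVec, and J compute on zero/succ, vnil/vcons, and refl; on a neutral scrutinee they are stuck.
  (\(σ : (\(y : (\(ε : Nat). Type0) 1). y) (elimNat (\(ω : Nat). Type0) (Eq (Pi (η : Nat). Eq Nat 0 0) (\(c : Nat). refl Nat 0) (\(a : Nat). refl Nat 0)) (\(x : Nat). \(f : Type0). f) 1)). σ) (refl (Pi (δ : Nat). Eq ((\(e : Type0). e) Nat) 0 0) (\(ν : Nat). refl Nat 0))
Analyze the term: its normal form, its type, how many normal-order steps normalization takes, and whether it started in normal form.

reduced normal form:
  refl (Pi (σ : Nat). Eq Nat 0 0) (\(y : Nat). refl Nat 0)
the term's type:
  Eq (Pi (σ : Nat). Eq Nat 0 0) (\(y : Nat). refl Nat 0) (\(ε : Nat). refl Nat 0)
normal-order step count: 2
term was already normal: no
first contracted redex: a beta-redex


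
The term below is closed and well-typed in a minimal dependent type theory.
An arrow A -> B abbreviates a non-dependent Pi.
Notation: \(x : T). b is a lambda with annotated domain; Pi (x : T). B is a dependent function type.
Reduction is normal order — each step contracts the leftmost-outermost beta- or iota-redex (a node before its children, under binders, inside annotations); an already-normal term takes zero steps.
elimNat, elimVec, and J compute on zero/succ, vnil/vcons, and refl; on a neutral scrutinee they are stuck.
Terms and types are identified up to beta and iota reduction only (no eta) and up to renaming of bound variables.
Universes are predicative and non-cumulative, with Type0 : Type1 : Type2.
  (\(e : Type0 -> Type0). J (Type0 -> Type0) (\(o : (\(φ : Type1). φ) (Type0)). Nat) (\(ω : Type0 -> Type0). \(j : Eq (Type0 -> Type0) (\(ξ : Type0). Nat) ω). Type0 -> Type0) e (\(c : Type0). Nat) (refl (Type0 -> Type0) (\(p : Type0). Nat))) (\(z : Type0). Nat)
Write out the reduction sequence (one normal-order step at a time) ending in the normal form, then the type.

normal-order reduction:
  (\(e : Type0 -> Type0). J (Type0 -> Type0) (\(o : (\(φ : Type1). φ) (Type0)). Nat) (\(ω : Type0 -> Type0). \(j : Eq (Type0 -> Type0) (\(ξ : Type0). Nat) ω). Type0 -> Type0) e (\(c : Type0). Nat) (refl (Type0 -> Type0) (\(p : Type0). Nat))) (\(z : Type0). Nat)
  ~> J (Type0 -> Type0) (\(e : (\(o : Type1). o) (Type0)). Nat) (\(φ : Type0 -> Type0). \(ω : Eq (Type0 -> Type0) (\(j : Type0). Nat) φ). Type0 -> Type0) (\(ξ : Type0). Nat) (\(c : Type0). Nat) (refl (Type0 -> Type0) (\(p : Type0). Nat))
  ~> \(e : Type0). Nat
the term's type:
  Type0 -> Type0


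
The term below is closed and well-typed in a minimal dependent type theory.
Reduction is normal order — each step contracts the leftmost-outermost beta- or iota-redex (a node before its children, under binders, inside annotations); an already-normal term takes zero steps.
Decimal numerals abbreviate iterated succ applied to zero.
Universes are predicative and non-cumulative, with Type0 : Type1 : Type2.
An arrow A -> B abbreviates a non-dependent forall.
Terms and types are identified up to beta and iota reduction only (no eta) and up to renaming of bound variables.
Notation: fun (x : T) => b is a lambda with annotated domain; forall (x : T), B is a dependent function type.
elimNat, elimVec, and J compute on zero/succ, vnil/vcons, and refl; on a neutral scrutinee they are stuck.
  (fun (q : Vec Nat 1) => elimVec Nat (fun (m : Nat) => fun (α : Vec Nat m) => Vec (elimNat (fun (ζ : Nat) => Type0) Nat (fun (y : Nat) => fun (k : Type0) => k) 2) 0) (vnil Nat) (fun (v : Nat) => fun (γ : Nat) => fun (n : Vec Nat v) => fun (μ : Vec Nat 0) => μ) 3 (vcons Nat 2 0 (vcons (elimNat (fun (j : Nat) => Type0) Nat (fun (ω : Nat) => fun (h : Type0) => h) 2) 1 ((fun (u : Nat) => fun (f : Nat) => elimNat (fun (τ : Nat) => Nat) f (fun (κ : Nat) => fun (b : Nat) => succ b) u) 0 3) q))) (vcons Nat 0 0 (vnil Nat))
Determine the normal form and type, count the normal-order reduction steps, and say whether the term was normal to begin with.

normal form:
  vnil Nat
type:
  Vec Nat 0
reduction steps (normal order): 17
already normal: no
first contracted redex: a beta-redex


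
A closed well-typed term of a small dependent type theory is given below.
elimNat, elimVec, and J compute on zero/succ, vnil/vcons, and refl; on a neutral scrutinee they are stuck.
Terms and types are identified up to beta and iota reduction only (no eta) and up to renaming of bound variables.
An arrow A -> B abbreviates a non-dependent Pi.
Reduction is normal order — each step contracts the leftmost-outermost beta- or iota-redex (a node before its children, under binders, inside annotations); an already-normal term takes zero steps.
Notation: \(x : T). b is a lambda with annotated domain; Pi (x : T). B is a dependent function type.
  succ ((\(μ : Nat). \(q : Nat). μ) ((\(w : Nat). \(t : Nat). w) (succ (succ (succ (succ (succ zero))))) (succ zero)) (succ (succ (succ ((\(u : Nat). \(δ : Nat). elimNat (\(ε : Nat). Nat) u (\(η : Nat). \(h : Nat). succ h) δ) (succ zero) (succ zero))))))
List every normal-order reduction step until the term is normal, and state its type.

normal-order reduction sequence:
  succ ((\(μ : Nat). \(q : Nat). μ) ((\(w : Nat). \(t : Nat). w) (succ (succ (succ (succ (succ zero))))) (succ zero)) (succ (succ (succ ((\(u : Nat). \(δ : Nat). elimNat (\(ε : Nat). Nat) u (\(η : Nat). \(h : Nat). succ h) δ) (succ zero) (succ zero))))))
  ~> succ ((\(μ : Nat). (\(q : Nat). \(w : Nat). q) (succ (succ (succ (succ (succ zero))))) (succ zero)) (succ (succ (succ ((\(t : Nat). \(u : Nat). elimNat (\(δ : Nat). Nat) t (\(ε : Nat). \(η : Nat). succ η) u) (succ zero) (succ zero))))))
  ~> succ ((\(μ : Nat). \(q : Nat). μ) (succ (succ (succ (succ (succ zero))))) (succ zero))
  ~> succ ((\(μ : Nat). succ (succ (succ (succ (succ zero))))) (succ zero))
  ~> succ (succ (succ (succ (succ (succ zero)))))
inferred type:
  Nat


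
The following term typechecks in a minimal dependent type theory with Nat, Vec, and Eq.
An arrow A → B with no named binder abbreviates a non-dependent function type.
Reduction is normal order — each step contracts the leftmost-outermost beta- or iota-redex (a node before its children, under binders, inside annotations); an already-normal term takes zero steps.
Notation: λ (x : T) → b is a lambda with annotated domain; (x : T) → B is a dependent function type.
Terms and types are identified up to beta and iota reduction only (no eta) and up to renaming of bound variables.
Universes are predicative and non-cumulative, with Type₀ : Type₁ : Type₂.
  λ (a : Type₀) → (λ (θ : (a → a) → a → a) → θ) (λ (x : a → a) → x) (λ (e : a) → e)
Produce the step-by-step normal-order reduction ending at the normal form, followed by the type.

reduction (normal order):
  λ (a : Type₀) → (λ (θ : (a → a) → a → a) → θ) (λ (x : a → a) → x) (λ (e : a) → e)
  ~> λ (a : Type₀) → (λ (θ : a → a) → θ) (λ (x : a) → x)
  ~> λ (a : Type₀) → λ (θ : a) → θ
type:
  (a : Type₀) → a → a


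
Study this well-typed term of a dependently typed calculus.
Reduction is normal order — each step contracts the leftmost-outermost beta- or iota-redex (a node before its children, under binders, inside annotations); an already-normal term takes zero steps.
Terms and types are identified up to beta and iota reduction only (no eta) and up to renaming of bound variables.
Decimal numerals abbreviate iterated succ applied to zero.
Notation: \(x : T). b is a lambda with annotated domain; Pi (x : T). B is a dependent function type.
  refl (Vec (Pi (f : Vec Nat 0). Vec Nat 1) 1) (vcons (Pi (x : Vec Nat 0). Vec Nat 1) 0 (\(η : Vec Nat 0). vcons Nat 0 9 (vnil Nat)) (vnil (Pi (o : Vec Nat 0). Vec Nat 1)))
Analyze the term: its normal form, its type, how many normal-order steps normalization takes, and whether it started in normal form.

resulting normal form:
  refl (Vec (Pi (f : Vec Nat 0). Vec Nat 1) 1) (vcons (Pi (x : Vec Nat 0). Vec Nat 1) 0 (\(η : Vec Nat 0). vcons Nat 0 9 (vnil Nat)) (vnil (Pi (o : Vec Nat 0). Vec Nat 1)))
type:
  Eq (Vec (Pi (f : Vec Nat 0). Vec Nat 1) 1) (vcons (Pi (x : Vec Nat 0). Vec Nat 1) 0 (\(η : Vec Nat 0). vcons Nat 0 9 (vnil Nat)) (vnil (Pi (o : Vec Nat 0). Vec Nat 1))) (vcons (Pi (θ : Vec Nat 0). Vec Nat 1) 0 (\(ν : Vec Nat 0). vcons Nat 0 9 (vnil Nat)) (vnil (Pi (σ : Vec Nat 0). Vec Nat 1)))
normal-order step count: 0
already normal: yes


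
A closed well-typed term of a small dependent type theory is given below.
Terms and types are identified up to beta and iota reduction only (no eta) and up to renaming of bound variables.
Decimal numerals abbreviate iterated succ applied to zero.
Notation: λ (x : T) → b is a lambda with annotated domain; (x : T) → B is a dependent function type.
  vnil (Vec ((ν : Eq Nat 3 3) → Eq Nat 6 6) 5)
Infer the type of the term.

the term's type:
  Vec (Vec ((ν : Eq Nat 3 3) → Eq Nat 6 6) 5) 0


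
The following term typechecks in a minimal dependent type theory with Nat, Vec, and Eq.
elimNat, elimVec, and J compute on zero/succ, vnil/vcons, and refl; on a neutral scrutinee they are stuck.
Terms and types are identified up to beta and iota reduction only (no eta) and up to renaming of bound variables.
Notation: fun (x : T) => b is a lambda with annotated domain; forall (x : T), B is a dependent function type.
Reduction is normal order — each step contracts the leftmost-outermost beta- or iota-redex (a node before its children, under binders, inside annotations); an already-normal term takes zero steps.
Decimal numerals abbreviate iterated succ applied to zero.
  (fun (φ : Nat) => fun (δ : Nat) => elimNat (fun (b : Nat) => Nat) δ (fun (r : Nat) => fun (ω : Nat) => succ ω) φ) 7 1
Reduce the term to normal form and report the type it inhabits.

reduced normal form:
  8
the term's type:
  Nat
observation: normalization takes exactly 24 steps under the normal-order strategy.


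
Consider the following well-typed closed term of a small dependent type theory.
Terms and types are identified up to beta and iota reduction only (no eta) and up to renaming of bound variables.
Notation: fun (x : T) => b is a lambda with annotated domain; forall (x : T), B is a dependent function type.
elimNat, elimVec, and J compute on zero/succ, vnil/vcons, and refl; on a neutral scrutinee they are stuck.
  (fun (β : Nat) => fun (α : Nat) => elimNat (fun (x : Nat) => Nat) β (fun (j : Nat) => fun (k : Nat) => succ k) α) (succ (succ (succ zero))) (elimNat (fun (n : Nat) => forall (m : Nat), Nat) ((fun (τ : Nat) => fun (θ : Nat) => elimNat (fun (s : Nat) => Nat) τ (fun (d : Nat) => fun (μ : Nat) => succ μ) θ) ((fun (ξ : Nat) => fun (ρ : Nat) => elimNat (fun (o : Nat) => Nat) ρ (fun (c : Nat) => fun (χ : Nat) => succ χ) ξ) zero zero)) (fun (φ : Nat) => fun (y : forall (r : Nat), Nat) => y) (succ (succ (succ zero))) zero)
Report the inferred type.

type:
  Nat


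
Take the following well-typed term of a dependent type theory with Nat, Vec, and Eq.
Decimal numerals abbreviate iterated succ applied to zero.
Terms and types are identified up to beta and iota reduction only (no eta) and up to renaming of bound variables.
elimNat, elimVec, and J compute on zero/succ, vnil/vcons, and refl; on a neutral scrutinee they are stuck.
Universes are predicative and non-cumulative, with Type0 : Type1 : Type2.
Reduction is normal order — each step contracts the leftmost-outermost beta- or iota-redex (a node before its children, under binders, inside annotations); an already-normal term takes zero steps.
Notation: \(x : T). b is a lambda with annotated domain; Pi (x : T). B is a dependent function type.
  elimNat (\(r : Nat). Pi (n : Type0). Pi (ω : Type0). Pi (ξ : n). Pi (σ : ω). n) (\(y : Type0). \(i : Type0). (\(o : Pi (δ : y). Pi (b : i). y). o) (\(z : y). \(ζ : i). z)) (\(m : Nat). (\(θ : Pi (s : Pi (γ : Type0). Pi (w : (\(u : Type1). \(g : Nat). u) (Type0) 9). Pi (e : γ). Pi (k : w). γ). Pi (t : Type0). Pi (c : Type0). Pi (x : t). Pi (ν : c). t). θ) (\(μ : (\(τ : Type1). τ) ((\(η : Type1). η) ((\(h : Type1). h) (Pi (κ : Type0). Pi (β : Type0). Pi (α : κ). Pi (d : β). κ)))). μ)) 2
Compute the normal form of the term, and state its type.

reduced normal form:
  \(r : Type0). \(n : Type0). \(ω : r). \(ξ : n). ω
type:
  Pi (r : Type0). Pi (n : Type0). Pi (ω : r). Pi (ξ : n). r


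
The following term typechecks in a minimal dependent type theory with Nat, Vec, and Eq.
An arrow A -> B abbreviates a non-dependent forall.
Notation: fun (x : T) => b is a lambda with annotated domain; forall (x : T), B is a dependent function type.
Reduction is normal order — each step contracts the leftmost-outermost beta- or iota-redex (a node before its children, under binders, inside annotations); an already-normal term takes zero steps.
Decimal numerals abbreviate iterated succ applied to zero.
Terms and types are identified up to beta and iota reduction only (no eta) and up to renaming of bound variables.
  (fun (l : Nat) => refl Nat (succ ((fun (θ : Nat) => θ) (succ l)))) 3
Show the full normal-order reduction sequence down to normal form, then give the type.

normal-order reduction:
  (fun (l : Nat) => refl Nat (succ ((fun (θ : Nat) => θ) (succ l)))) 3
  ~> refl Nat (succ ((fun (l : Nat) => l) 4))
  ~> refl Nat 5
type:
  Eq Nat 5 5


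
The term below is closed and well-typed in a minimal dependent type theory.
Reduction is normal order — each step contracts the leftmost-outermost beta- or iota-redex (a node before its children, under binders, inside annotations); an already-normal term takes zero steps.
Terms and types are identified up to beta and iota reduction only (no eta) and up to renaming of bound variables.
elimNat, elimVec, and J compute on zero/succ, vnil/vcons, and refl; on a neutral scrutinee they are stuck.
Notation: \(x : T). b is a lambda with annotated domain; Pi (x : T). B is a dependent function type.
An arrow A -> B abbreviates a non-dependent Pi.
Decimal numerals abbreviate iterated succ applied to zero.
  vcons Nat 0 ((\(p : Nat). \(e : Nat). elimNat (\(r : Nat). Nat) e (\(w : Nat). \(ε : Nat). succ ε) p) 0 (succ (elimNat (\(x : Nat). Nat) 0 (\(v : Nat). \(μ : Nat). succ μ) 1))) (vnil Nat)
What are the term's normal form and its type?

normal form:
  vcons Nat 0 2 (vnil Nat)
the term's type:
  Vec Nat 1
observation: contracting a beta-redex first, the term normalizes in 7 steps.


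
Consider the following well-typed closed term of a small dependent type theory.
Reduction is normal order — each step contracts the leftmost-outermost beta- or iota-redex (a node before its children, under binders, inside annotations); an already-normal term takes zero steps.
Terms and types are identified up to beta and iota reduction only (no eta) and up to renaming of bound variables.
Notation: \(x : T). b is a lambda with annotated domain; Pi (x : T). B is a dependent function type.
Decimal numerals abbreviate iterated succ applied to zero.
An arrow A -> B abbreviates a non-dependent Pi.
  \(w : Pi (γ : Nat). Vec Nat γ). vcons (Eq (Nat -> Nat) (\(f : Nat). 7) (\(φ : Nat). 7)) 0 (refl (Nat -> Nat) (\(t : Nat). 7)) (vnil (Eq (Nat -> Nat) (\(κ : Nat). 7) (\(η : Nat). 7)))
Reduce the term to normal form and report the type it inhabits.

normal form:
  \(w : Pi (γ : Nat). Vec Nat γ). vcons (Eq (Nat -> Nat) (\(f : Nat). 7) (\(φ : Nat). 7)) 0 (refl (Nat -> Nat) (\(t : Nat). 7)) (vnil (Eq (Nat -> Nat) (\(κ : Nat). 7) (\(η : Nat). 7)))
the term's type:
  (Pi (w : Nat). Vec Nat w) -> Vec (Eq (Nat -> Nat) (\(γ : Nat). 7) (\(f : Nat). 7)) 1
observation: the term is already in normal form.


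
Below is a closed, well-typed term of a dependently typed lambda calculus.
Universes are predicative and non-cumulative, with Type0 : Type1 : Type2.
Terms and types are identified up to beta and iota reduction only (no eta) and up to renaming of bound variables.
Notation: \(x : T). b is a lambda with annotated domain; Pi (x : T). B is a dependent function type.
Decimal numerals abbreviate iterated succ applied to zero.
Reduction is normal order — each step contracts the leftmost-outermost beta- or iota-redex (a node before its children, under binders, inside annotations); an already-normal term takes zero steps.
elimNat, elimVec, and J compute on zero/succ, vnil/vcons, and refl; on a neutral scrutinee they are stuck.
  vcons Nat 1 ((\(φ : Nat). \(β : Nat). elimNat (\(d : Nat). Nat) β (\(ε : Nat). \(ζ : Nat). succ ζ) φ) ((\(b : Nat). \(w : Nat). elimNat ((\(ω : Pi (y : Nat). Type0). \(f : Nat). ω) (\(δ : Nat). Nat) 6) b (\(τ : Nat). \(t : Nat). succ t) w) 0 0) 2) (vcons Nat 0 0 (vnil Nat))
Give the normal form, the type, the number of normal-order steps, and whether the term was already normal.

reduced normal form:
  vcons Nat 1 2 (vcons Nat 0 0 (vnil Nat))
inferred type:
  Vec Nat 2
steps to reach normal form (normal order): 6
term was already normal: no
first redex: a beta-redex


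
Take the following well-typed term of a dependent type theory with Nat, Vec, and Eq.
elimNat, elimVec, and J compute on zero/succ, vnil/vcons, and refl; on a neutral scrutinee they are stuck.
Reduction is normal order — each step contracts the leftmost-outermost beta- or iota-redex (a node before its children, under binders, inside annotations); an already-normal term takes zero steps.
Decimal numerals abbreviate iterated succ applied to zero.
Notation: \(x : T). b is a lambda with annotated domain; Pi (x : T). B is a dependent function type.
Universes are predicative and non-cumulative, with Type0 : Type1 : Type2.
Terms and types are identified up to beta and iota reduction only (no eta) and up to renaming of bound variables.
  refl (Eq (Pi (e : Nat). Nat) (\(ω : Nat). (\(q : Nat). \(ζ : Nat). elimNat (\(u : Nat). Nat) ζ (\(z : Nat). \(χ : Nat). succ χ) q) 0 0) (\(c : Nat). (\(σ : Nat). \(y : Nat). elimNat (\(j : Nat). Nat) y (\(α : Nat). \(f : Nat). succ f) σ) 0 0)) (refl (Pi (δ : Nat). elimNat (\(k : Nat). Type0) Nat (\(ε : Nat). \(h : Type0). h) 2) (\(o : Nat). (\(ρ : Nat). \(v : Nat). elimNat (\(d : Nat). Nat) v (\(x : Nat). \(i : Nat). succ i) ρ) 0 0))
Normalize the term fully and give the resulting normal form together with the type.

reduced normal form:
  refl (Eq (Pi (e : Nat). Nat) (\(ω : Nat). 0) (\(q : Nat). 0)) (refl (Pi (ζ : Nat). Nat) (\(u : Nat). 0))
inferred type:
  Eq (Eq (Pi (e : Nat). Nat) (\(ω : Nat). 0) (\(q : Nat). 0)) (refl (Pi (ζ : Nat). Nat) (\(u : Nat). 0)) (refl (Pi (z : Nat). Nat) (\(χ : Nat). 0))
observation: the term reaches its normal form after 16 normal-order steps.


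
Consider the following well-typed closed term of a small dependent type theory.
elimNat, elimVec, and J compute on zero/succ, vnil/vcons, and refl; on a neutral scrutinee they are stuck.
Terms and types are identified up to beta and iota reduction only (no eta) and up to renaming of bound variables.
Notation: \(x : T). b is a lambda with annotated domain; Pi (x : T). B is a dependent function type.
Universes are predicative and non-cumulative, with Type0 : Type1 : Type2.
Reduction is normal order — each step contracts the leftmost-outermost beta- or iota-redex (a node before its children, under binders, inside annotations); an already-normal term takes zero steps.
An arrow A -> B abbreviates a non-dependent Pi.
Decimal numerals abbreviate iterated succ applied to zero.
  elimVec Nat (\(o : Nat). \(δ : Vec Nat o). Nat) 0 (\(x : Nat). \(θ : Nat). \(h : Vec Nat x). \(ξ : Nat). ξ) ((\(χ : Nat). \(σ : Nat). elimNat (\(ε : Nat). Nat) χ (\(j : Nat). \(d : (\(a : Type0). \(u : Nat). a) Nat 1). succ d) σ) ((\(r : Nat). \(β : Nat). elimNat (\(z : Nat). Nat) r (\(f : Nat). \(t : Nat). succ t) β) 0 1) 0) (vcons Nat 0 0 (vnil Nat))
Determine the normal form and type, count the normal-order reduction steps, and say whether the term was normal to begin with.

normal form:
  0
type:
  Nat
steps to reach normal form (normal order): 6
already normal: no
first contracted redex: an elimVec iota-redex


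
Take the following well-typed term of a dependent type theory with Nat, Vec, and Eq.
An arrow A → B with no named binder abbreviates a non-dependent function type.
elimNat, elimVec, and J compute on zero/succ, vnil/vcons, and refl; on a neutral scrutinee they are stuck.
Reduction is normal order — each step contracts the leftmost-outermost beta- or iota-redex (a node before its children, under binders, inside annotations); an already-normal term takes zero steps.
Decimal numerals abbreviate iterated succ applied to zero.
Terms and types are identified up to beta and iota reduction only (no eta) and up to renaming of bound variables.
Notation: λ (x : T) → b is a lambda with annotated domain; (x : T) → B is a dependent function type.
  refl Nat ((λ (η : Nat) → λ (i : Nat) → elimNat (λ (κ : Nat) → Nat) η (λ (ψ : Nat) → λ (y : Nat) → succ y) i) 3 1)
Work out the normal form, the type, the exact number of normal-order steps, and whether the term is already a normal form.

reduced normal form:
  refl Nat 4
inferred type:
  Eq Nat 4 4
steps to reach normal form (normal order): 6
already normal: no
first redex: a beta-redex


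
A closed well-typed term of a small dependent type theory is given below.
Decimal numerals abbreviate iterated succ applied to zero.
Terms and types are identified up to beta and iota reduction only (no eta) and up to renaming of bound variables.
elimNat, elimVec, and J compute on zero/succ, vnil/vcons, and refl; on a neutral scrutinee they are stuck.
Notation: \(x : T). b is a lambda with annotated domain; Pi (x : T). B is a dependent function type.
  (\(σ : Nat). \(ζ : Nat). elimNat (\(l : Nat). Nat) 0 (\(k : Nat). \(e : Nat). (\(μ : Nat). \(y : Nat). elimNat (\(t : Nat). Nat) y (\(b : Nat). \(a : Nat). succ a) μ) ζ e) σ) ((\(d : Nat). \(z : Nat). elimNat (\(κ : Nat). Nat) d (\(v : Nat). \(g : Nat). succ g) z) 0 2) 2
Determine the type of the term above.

inferred type:
  Nat


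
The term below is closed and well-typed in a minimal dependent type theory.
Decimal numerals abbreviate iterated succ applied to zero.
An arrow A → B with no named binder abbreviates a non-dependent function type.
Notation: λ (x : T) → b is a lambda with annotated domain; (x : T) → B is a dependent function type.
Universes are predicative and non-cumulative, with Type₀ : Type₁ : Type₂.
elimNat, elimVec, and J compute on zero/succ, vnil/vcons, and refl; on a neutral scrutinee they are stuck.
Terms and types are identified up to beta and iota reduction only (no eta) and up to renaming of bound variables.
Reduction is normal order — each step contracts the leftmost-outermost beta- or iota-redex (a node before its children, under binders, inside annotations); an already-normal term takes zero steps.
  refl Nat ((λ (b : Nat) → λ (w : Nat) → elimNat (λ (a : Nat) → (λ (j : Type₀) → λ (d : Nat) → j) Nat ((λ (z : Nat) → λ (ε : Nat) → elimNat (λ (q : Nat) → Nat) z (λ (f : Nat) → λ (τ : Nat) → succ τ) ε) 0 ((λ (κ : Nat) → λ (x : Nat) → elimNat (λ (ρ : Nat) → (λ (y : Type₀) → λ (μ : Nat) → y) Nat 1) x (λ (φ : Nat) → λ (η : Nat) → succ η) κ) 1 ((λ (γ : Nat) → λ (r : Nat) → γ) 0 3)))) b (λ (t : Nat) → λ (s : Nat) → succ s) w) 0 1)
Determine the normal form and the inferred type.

normal form:
  refl Nat 1
inferred type:
  Eq Nat 1 1
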